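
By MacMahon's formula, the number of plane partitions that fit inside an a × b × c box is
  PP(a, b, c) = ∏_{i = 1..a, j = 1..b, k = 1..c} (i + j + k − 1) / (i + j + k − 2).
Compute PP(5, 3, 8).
PP(5, 3, 8) = 61408347

Evaluate the triple product over i = 1..5, j = 1..3, k = 1..8. The factors are (2/1) · (3/2) · (4/3) · (5/4) · (6/5) · (7/6) · (8/7) · (9/8) · … (120 factors total). The numerators and denominators telescope so the product is an integer; carrying out the multiplication exactly gives PP(5, 3, 8) = 61408347.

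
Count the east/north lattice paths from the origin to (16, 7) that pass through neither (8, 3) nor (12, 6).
Number of paths = 99537

Inclusion–exclusion. Total paths: C(23, 16) = 245157. Through P₁: C(11, 8)·C(12, 8) = 81675. Through P₂: C(18, 12)·C(5, 4) = 92820. Since P₁ is strictly southwest of P₂, a monotone path through both must visit P₁ then P₂; paths through both = C(11, 8)·C(7, 4)·C(5, 4) = 28875. Avoid both = 245157 − 81675 − 92820 + 28875 = 99537.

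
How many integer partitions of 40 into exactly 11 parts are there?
p(40, 11 parts) = 3370

Partitions of n into exactly k parts are in bijection with partitions of n − k into at most k parts (subtract 1 from each part). So p(40, exactly 11) = p(29, parts ≤ 11). Computing via the recurrence p(m, j) = p(m, j−1) + p(m−j, j) gives 3370.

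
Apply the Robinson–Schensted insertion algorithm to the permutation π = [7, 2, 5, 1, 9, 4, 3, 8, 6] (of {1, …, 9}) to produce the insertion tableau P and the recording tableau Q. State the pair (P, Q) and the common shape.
P = [1, 3, 6] / [2, 4, 8] / [5, 9] / [7];  Q = [1, 3, 5] / [2, 6, 8] / [4, 9] / [7];  common shape = (3, 3, 2, 1)

Row-insert the values π_1, π_2, … into P one at a time, bumping the leftmost entry strictly greater than the inserted value down to the next row. The recording tableau Q records, in position (i, j), the step at which that cell was added to P.
  Insert 7 (step 1): P = [7];  Q = [1]
  Insert 2 (step 2): P = [2] / [7];  Q = [1] / [2]
  Insert 5 (step 3): P = [2, 5] / [7];  Q = [1, 3] / [2]
  Insert 1 (step 4): P = [1, 5] / [2] / [7];  Q = [1, 3] / [2] / [4]
  Insert 9 (step 5): P = [1, 5, 9] / [2] / [7];  Q = [1, 3, 5] / [2] / [4]
  Insert 4 (step 6): P = [1, 4, 9] / [2, 5] / [7];  Q = [1, 3, 5] / [2, 6] / [4]
  Insert 3 (step 7): P = [1, 3, 9] / [2, 4] / [5] / [7];  Q = [1, 3, 5] / [2, 6] / [4] / [7]
  Insert 8 (step 8): P = [1, 3, 8] / [2, 4, 9] / [5] / [7];  Q = [1, 3, 5] / [2, 6, 8] / [4] / [7]
  Insert 6 (step 9): P = [1, 3, 6] / [2, 4, 8] / [5, 9] / [7];  Q = [1, 3, 5] / [2, 6, 8] / [4, 9] / [7]
Final shape: (3, 3, 2, 1).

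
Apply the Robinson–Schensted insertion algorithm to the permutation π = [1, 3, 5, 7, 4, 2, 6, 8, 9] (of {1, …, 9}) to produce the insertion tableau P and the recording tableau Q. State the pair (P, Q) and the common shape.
P = [1, 2, 4, 6, 8, 9] / [3, 7] / [5];  Q = [1, 2, 3, 4, 8, 9] / [5, 7] / [6];  common shape = (6, 2, 1)

Row-insert the values π_1, π_2, … into P one at a time, bumping the leftmost entry strictly greater than the inserted value down to the next row. The recording tableau Q records, in position (i, j), the step at which that cell was added to P.
  Insert 1 (step 1): P = [1];  Q = [1]
  Insert 3 (step 2): P = [1, 3];  Q = [1, 2]
  Insert 5 (step 3): P = [1, 3, 5];  Q = [1, 2, 3]
  Insert 7 (step 4): P = [1, 3, 5, 7];  Q = [1, 2, 3, 4]
  Insert 4 (step 5): P = [1, 3, 4, 7] / [5];  Q = [1, 2, 3, 4] / [5]
  Insert 2 (step 6): P = [1, 2, 4, 7] / [3] / [5];  Q = [1, 2, 3, 4] / [5] / [6]
  Insert 6 (step 7): P = [1, 2, 4, 6] / [3, 7] / [5];  Q = [1, 2, 3, 4] / [5, 7] / [6]
  Insert 8 (step 8): P = [1, 2, 4, 6, 8] / [3, 7] / [5];  Q = [1, 2, 3, 4, 8] / [5, 7] / [6]
  Insert 9 (step 9): P = [1, 2, 4, 6, 8, 9] / [3, 7] / [5];  Q = [1, 2, 3, 4, 8, 9] / [5, 7] / [6]
Final shape: (6, 2, 1).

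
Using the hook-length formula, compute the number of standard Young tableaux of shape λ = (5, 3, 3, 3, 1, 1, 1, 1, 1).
# SYT of shape (5, 3, 3, 3, 1, 1, 1, 1, 1) = 8953560

Hook-length formula: f^λ = n! / Π hook(c), product over all cells c of the Young diagram. For λ = (5, 3, 3, 3, 1, 1, 1, 1, 1), n = 19 boxes. Hook lengths by row (left-to-right, top-to-bottom): [13, 7, 6, 2, 1]; [10, 4, 3]; [9, 3, 2]; [8, 2, 1]; [5]; [4]; [3]; [2]; [1]. Product of hooks = 13586227200. So f^λ = 19! / 13586227200 = 121645100408832000 / 13586227200 = 8953560.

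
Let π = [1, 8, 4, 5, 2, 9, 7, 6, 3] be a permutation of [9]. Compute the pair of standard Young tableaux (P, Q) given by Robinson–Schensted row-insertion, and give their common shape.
P = [1, 2, 3, 6] / [4, 5] / [7, 9] / [8];  Q = [1, 2, 4, 6] / [3, 7] / [5, 8] / [9];  common shape = (4, 2, 2, 1)

Row-insert the values π_1, π_2, … into P one at a time, bumping the leftmost entry strictly greater than the inserted value down to the next row. The recording tableau Q records, in position (i, j), the step at which that cell was added to P.
  Insert 1 (step 1): P = [1];  Q = [1]
  Insert 8 (step 2): P = [1, 8];  Q = [1, 2]
  Insert 4 (step 3): P = [1, 4] / [8];  Q = [1, 2] / [3]
  Insert 5 (step 4): P = [1, 4, 5] / [8];  Q = [1, 2, 4] / [3]
  Insert 2 (step 5): P = [1, 2, 5] / [4] / [8];  Q = [1, 2, 4] / [3] / [5]
  Insert 9 (step 6): P = [1, 2, 5, 9] / [4] / [8];  Q = [1, 2, 4, 6] / [3] / [5]
  Insert 7 (step 7): P = [1, 2, 5, 7] / [4, 9] / [8];  Q = [1, 2, 4, 6] / [3, 7] / [5]
  Insert 6 (step 8): P = [1, 2, 5, 6] / [4, 7] / [8, 9];  Q = [1, 2, 4, 6] / [3, 7] / [5, 8]
  Insert 3 (step 9): P = [1, 2, 3, 6] / [4, 5] / [7, 9] / [8];  Q = [1, 2, 4, 6] / [3, 7] / [5, 8] / [9]
Final shape: (4, 2, 2, 1).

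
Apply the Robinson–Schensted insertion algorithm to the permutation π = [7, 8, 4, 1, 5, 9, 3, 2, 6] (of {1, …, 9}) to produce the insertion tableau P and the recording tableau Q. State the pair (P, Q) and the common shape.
P = [1, 2, 6] / [3, 5, 9] / [4, 8] / [7];  Q = [1, 2, 6] / [3, 5, 9] / [4, 7] / [8];  common shape = (3, 3, 2, 1)

Row-insert the values π_1, π_2, … into P one at a time, bumping the leftmost entry strictly greater than the inserted value down to the next row. The recording tableau Q records, in position (i, j), the step at which that cell was added to P.
  Insert 7 (step 1): P = [7];  Q = [1]
  Insert 8 (step 2): P = [7, 8];  Q = [1, 2]
  Insert 4 (step 3): P = [4, 8] / [7];  Q = [1, 2] / [3]
  Insert 1 (step 4): P = [1, 8] / [4] / [7];  Q = [1, 2] / [3] / [4]
  Insert 5 (step 5): P = [1, 5] / [4, 8] / [7];  Q = [1, 2] / [3, 5] / [4]
  Insert 9 (step 6): P = [1, 5, 9] / [4, 8] / [7];  Q = [1, 2, 6] / [3, 5] / [4]
  Insert 3 (step 7): P = [1, 3, 9] / [4, 5] / [7, 8];  Q = [1, 2, 6] / [3, 5] / [4, 7]
  Insert 2 (step 8): P = [1, 2, 9] / [3, 5] / [4, 8] / [7];  Q = [1, 2, 6] / [3, 5] / [4, 7] / [8]
  Insert 6 (step 9): P = [1, 2, 6] / [3, 5, 9] / [4, 8] / [7];  Q = [1, 2, 6] / [3, 5, 9] / [4, 7] / [8]
Final shape: (3, 3, 2, 1).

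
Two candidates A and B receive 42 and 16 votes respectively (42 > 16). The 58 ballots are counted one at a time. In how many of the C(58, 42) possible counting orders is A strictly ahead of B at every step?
Strict-lead orderings = 35844219876465

Total orderings of the 58 votes with 42 for A: C(58, 42) = 79960182801345. By the Bertrand ballot formula (Cycle Lemma / reflection principle), the number of orderings in which A is strictly ahead of B throughout is (p − q)/(p + q) · C(p + q, p) = (42 − 16)/(42 + 16) · 79960182801345 = 35844219876465.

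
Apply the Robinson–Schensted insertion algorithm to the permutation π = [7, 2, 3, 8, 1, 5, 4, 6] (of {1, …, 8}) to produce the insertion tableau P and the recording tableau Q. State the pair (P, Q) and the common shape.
P = [1, 3, 4, 6] / [2, 5] / [7, 8];  Q = [1, 3, 4, 8] / [2, 6] / [5, 7];  common shape = (4, 2, 2)

Row-insert the values π_1, π_2, … into P one at a time, bumping the leftmost entry strictly greater than the inserted value down to the next row. The recording tableau Q records, in position (i, j), the step at which that cell was added to P.
  Insert 7 (step 1): P = [7];  Q = [1]
  Insert 2 (step 2): P = [2] / [7];  Q = [1] / [2]
  Insert 3 (step 3): P = [2, 3] / [7];  Q = [1, 3] / [2]
  Insert 8 (step 4): P = [2, 3, 8] / [7];  Q = [1, 3, 4] / [2]
  Insert 1 (step 5): P = [1, 3, 8] / [2] / [7];  Q = [1, 3, 4] / [2] / [5]
  Insert 5 (step 6): P = [1, 3, 5] / [2, 8] / [7];  Q = [1, 3, 4] / [2, 6] / [5]
  Insert 4 (step 7): P = [1, 3, 4] / [2, 5] / [7, 8];  Q = [1, 3, 4] / [2, 6] / [5, 7]
  Insert 6 (step 8): P = [1, 3, 4, 6] / [2, 5] / [7, 8];  Q = [1, 3, 4, 8] / [2, 6] / [5, 7]
Final shape: (4, 2, 2).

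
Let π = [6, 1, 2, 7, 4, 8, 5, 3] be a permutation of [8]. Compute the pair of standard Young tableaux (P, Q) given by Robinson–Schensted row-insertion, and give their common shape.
P = [1, 2, 3, 5] / [4, 7, 8] / [6];  Q = [1, 3, 4, 6] / [2, 5, 7] / [8];  common shape = (4, 3, 1)

Row-insert the values π_1, π_2, … into P one at a time, bumping the leftmost entry strictly greater than the inserted value down to the next row. The recording tableau Q records, in position (i, j), the step at which that cell was added to P.
  Insert 6 (step 1): P = [6];  Q = [1]
  Insert 1 (step 2): P = [1] / [6];  Q = [1] / [2]
  Insert 2 (step 3): P = [1, 2] / [6];  Q = [1, 3] / [2]
  Insert 7 (step 4): P = [1, 2, 7] / [6];  Q = [1, 3, 4] / [2]
  Insert 4 (step 5): P = [1, 2, 4] / [6, 7];  Q = [1, 3, 4] / [2, 5]
  Insert 8 (step 6): P = [1, 2, 4, 8] / [6, 7];  Q = [1, 3, 4, 6] / [2, 5]
  Insert 5 (step 7): P = [1, 2, 4, 5] / [6, 7, 8];  Q = [1, 3, 4, 6] / [2, 5, 7]
  Insert 3 (step 8): P = [1, 2, 3, 5] / [4, 7, 8] / [6];  Q = [1, 3, 4, 6] / [2, 5, 7] / [8]
Final shape: (4, 3, 1).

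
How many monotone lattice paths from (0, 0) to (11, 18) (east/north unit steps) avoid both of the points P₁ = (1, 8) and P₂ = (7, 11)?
Number of paths = 22682046

Inclusion–exclusion. Total paths: C(29, 11) = 34597290. Through P₁: C(9, 1)·C(20, 10) = 1662804. Through P₂: C(18, 7)·C(11, 4) = 10501920. Since P₁ is strictly southwest of P₂, a monotone path through both must visit P₁ then P₂; paths through both = C(9, 1)·C(9, 6)·C(11, 4) = 249480. Avoid both = 34597290 − 1662804 − 10501920 + 249480 = 22682046.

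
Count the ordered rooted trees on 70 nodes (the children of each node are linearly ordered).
C_69 = 337485502510215975556783793455058624700

These ordered rooted trees are counted by the Catalan number C_n = (1/(n + 1)) · C(2n, n). For n = 69: C_69 = (1/70) · C(138, 69) = 23623985175715118288974865541854103729000/70 = 337485502510215975556783793455058624700.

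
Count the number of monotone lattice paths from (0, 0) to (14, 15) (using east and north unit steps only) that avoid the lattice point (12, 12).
Number of paths = 50517200

Total paths from (0, 0) to (14, 15): C(29, 14) = 77558760. Paths through (12, 12): (paths (0, 0) → (12, 12)) × (paths (12, 12) → (14, 15)) = C(24, 12) · C(5, 2) = 2704156 · 10 = 27041560. Avoidance count = 77558760 − 27041560 = 50517200.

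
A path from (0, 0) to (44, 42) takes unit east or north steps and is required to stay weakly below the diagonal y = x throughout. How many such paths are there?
Number of paths = 432446640387911341427340

By the reflection principle (André's argument), the number of monotone paths to (44, 42) with n ≤ m that never go above y = x is C(86, 44) − C(86, 45) = 6486699605818670121410100 − 6054252965430758779982760 = 432446640387911341427340.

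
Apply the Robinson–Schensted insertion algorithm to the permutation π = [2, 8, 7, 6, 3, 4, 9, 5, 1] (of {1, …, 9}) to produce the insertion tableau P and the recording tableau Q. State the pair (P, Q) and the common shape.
P = [1, 3, 4, 5] / [2, 9] / [6] / [7] / [8];  Q = [1, 2, 6, 7] / [3, 8] / [4] / [5] / [9];  common shape = (4, 2, 1, 1, 1)

Row-insert the values π_1, π_2, … into P one at a time, bumping the leftmost entry strictly greater than the inserted value down to the next row. The recording tableau Q records, in position (i, j), the step at which that cell was added to P.
  Insert 2 (step 1): P = [2];  Q = [1]
  Insert 8 (step 2): P = [2, 8];  Q = [1, 2]
  Insert 7 (step 3): P = [2, 7] / [8];  Q = [1, 2] / [3]
  Insert 6 (step 4): P = [2, 6] / [7] / [8];  Q = [1, 2] / [3] / [4]
  Insert 3 (step 5): P = [2, 3] / [6] / [7] / [8];  Q = [1, 2] / [3] / [4] / [5]
  Insert 4 (step 6): P = [2, 3, 4] / [6] / [7] / [8];  Q = [1, 2, 6] / [3] / [4] / [5]
  Insert 9 (step 7): P = [2, 3, 4, 9] / [6] / [7] / [8];  Q = [1, 2, 6, 7] / [3] / [4] / [5]
  Insert 5 (step 8): P = [2, 3, 4, 5] / [6, 9] / [7] / [8];  Q = [1, 2, 6, 7] / [3, 8] / [4] / [5]
  Insert 1 (step 9): P = [1, 3, 4, 5] / [2, 9] / [6] / [7] / [8];  Q = [1, 2, 6, 7] / [3, 8] / [4] / [5] / [9]
Final shape: (4, 2, 1, 1, 1).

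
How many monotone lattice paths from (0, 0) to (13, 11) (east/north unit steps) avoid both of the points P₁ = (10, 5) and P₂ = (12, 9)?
Number of paths = 1497237

Inclusion–exclusion. Total paths: C(24, 13) = 2496144. Through P₁: C(15, 10)·C(9, 3) = 252252. Through P₂: C(21, 12)·C(3, 1) = 881790. Since P₁ is strictly southwest of P₂, a monotone path through both must visit P₁ then P₂; paths through both = C(15, 10)·C(6, 2)·C(3, 1) = 135135. Avoid both = 2496144 − 252252 − 881790 + 135135 = 1497237.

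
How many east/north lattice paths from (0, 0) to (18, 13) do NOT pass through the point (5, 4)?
Number of paths = 143578155

Total paths from (0, 0) to (18, 13): C(31, 18) = 206253075. Paths through (5, 4): (paths (0, 0) → (5, 4)) × (paths (5, 4) → (18, 13)) = C(9, 5) · C(22, 13) = 126 · 497420 = 62674920. Avoidance count = 206253075 − 62674920 = 143578155.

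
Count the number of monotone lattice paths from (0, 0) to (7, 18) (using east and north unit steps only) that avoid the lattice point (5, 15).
Number of paths = 325660

Total paths from (0, 0) to (7, 18): C(25, 7) = 480700. Paths through (5, 15): (paths (0, 0) → (5, 15)) × (paths (5, 15) → (7, 18)) = C(20, 5) · C(5, 2) = 15504 · 10 = 155040. Avoidance count = 480700 − 155040 = 325660.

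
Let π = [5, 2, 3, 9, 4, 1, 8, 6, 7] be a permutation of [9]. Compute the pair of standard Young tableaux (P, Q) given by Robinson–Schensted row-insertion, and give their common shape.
P = [1, 3, 4, 6, 7] / [2, 8] / [5, 9];  Q = [1, 3, 4, 7, 9] / [2, 5] / [6, 8];  common shape = (5, 2, 2)

Row-insert the values π_1, π_2, … into P one at a time, bumping the leftmost entry strictly greater than the inserted value down to the next row. The recording tableau Q records, in position (i, j), the step at which that cell was added to P.
  Insert 5 (step 1): P = [5];  Q = [1]
  Insert 2 (step 2): P = [2] / [5];  Q = [1] / [2]
  Insert 3 (step 3): P = [2, 3] / [5];  Q = [1, 3] / [2]
  Insert 9 (step 4): P = [2, 3, 9] / [5];  Q = [1, 3, 4] / [2]
  Insert 4 (step 5): P = [2, 3, 4] / [5, 9];  Q = [1, 3, 4] / [2, 5]
  Insert 1 (step 6): P = [1, 3, 4] / [2, 9] / [5];  Q = [1, 3, 4] / [2, 5] / [6]
  Insert 8 (step 7): P = [1, 3, 4, 8] / [2, 9] / [5];  Q = [1, 3, 4, 7] / [2, 5] / [6]
  Insert 6 (step 8): P = [1, 3, 4, 6] / [2, 8] / [5, 9];  Q = [1, 3, 4, 7] / [2, 5] / [6, 8]
  Insert 7 (step 9): P = [1, 3, 4, 6, 7] / [2, 8] / [5, 9];  Q = [1, 3, 4, 7, 9] / [2, 5] / [6, 8]
Final shape: (5, 2, 2).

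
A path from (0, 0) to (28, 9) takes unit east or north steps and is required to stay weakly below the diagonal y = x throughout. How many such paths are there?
Number of paths = 85795600

By the reflection principle (André's argument), the number of monotone paths to (28, 9) with n ≤ m that never go above y = x is C(37, 28) − C(37, 29) = 124403620 − 38608020 = 85795600.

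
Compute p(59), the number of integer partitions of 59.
p(59) = 831820

Compute p(n) via the recurrence p(n, m) = p(n, m−1) + p(n−m, m), where p(n, m) counts partitions of n with all parts ≤ m and p(n) = p(n, n). The base cases are p(0, m) = 1 and p(n, 0) = 0 for n > 0. Filling the table yields p(59) = 831820. (Euler's pentagonal recurrence is an alternative.)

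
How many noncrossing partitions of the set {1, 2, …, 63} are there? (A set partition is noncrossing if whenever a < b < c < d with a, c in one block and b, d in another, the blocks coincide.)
C_63 = 94295850558771979787935384946380125

These noncrossing partitions are counted by the Catalan number C_n = (1/(n + 1)) · C(2n, n). For n = 63: C_63 = (1/64) · C(126, 63) = 6034934435761406706427864636568328000/64 = 94295850558771979787935384946380125.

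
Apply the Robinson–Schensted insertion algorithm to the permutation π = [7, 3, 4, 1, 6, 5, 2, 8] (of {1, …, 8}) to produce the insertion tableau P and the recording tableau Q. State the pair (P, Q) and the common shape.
P = [1, 2, 5, 8] / [3, 4] / [6] / [7];  Q = [1, 3, 5, 8] / [2, 6] / [4] / [7];  common shape = (4, 2, 1, 1)

Row-insert the values π_1, π_2, … into P one at a time, bumping the leftmost entry strictly greater than the inserted value down to the next row. The recording tableau Q records, in position (i, j), the step at which that cell was added to P.
  Insert 7 (step 1): P = [7];  Q = [1]
  Insert 3 (step 2): P = [3] / [7];  Q = [1] / [2]
  Insert 4 (step 3): P = [3, 4] / [7];  Q = [1, 3] / [2]
  Insert 1 (step 4): P = [1, 4] / [3] / [7];  Q = [1, 3] / [2] / [4]
  Insert 6 (step 5): P = [1, 4, 6] / [3] / [7];  Q = [1, 3, 5] / [2] / [4]
  Insert 5 (step 6): P = [1, 4, 5] / [3, 6] / [7];  Q = [1, 3, 5] / [2, 6] / [4]
  Insert 2 (step 7): P = [1, 2, 5] / [3, 4] / [6] / [7];  Q = [1, 3, 5] / [2, 6] / [4] / [7]
  Insert 8 (step 8): P = [1, 2, 5, 8] / [3, 4] / [6] / [7];  Q = [1, 3, 5, 8] / [2, 6] / [4] / [7]
Final shape: (4, 2, 1, 1).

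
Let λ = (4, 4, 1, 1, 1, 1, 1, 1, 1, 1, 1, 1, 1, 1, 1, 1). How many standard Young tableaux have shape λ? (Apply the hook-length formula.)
# SYT of shape (4, 4, 1, 1, 1, 1, 1, 1, 1, 1, 1, 1, 1, 1, 1, 1) = 261800

Hook-length formula: f^λ = n! / Π hook(c), product over all cells c of the Young diagram. For λ = (4, 4, 1, 1, 1, 1, 1, 1, 1, 1, 1, 1, 1, 1, 1, 1), n = 22 boxes. Hook lengths by row (left-to-right, top-to-bottom): [19, 4, 3, 2]; [18, 3, 2, 1]; [14]; [13]; [12]; [11]; [10]; [9]; [8]; [7]; [6]; [5]; [4]; [3]; [2]; [1]. Product of hooks = 4293356485017600. So f^λ = 22! / 4293356485017600 = 1124000727777607680000 / 4293356485017600 = 261800.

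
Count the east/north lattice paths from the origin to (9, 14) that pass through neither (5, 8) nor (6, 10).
Number of paths = 401775

Inclusion–exclusion. Total paths: C(23, 9) = 817190. Through P₁: C(13, 5)·C(10, 4) = 270270. Through P₂: C(16, 6)·C(7, 3) = 280280. Since P₁ is strictly southwest of P₂, a monotone path through both must visit P₁ then P₂; paths through both = C(13, 5)·C(3, 1)·C(7, 3) = 135135. Avoid both = 817190 − 270270 − 280280 + 135135 = 401775.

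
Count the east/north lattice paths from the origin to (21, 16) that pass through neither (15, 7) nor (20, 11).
Number of paths = 11643099324

Inclusion–exclusion. Total paths: C(37, 21) = 12875774670. Through P₁: C(22, 15)·C(15, 6) = 853572720. Through P₂: C(31, 20)·C(6, 1) = 508033890. Since P₁ is strictly southwest of P₂, a monotone path through both must visit P₁ then P₂; paths through both = C(22, 15)·C(9, 5)·C(6, 1) = 128931264. Avoid both = 12875774670 − 853572720 − 508033890 + 128931264 = 11643099324.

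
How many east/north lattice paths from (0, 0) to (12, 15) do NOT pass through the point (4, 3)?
Number of paths = 12974910

Total paths from (0, 0) to (12, 15): C(27, 12) = 17383860. Paths through (4, 3): (paths (0, 0) → (4, 3)) × (paths (4, 3) → (12, 15)) = C(7, 4) · C(20, 8) = 35 · 125970 = 4408950. Avoidance count = 17383860 − 4408950 = 12974910.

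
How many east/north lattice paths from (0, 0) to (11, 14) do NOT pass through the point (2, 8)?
Number of paths = 4232175

Total paths from (0, 0) to (11, 14): C(25, 11) = 4457400. Paths through (2, 8): (paths (0, 0) → (2, 8)) × (paths (2, 8) → (11, 14)) = C(10, 2) · C(15, 9) = 45 · 5005 = 225225. Avoidance count = 4457400 − 225225 = 4232175.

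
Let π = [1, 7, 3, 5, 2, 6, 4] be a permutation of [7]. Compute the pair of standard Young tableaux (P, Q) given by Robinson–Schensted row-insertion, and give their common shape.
P = [1, 2, 4, 6] / [3, 5] / [7];  Q = [1, 2, 4, 6] / [3, 7] / [5];  common shape = (4, 2, 1)

Row-insert the values π_1, π_2, … into P one at a time, bumping the leftmost entry strictly greater than the inserted value down to the next row. The recording tableau Q records, in position (i, j), the step at which that cell was added to P.
  Insert 1 (step 1): P = [1];  Q = [1]
  Insert 7 (step 2): P = [1, 7];  Q = [1, 2]
  Insert 3 (step 3): P = [1, 3] / [7];  Q = [1, 2] / [3]
  Insert 5 (step 4): P = [1, 3, 5] / [7];  Q = [1, 2, 4] / [3]
  Insert 2 (step 5): P = [1, 2, 5] / [3] / [7];  Q = [1, 2, 4] / [3] / [5]
  Insert 6 (step 6): P = [1, 2, 5, 6] / [3] / [7];  Q = [1, 2, 4, 6] / [3] / [5]
  Insert 4 (step 7): P = [1, 2, 4, 6] / [3, 5] / [7];  Q = [1, 2, 4, 6] / [3, 7] / [5]
Final shape: (4, 2, 1).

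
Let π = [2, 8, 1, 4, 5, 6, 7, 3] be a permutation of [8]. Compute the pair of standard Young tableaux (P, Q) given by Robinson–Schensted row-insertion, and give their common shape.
P = [1, 3, 5, 6, 7] / [2, 4] / [8];  Q = [1, 2, 5, 6, 7] / [3, 4] / [8];  common shape = (5, 2, 1)

Row-insert the values π_1, π_2, … into P one at a time, bumping the leftmost entry strictly greater than the inserted value down to the next row. The recording tableau Q records, in position (i, j), the step at which that cell was added to P.
  Insert 2 (step 1): P = [2];  Q = [1]
  Insert 8 (step 2): P = [2, 8];  Q = [1, 2]
  Insert 1 (step 3): P = [1, 8] / [2];  Q = [1, 2] / [3]
  Insert 4 (step 4): P = [1, 4] / [2, 8];  Q = [1, 2] / [3, 4]
  Insert 5 (step 5): P = [1, 4, 5] / [2, 8];  Q = [1, 2, 5] / [3, 4]
  Insert 6 (step 6): P = [1, 4, 5, 6] / [2, 8];  Q = [1, 2, 5, 6] / [3, 4]
  Insert 7 (step 7): P = [1, 4, 5, 6, 7] / [2, 8];  Q = [1, 2, 5, 6, 7] / [3, 4]
  Insert 3 (step 8): P = [1, 3, 5, 6, 7] / [2, 4] / [8];  Q = [1, 2, 5, 6, 7] / [3, 4] / [8]
Final shape: (5, 2, 1).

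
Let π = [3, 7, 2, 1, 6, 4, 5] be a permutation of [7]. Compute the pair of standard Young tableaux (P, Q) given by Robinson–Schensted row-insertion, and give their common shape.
P = [1, 4, 5] / [2, 6] / [3, 7];  Q = [1, 2, 7] / [3, 5] / [4, 6];  common shape = (3, 2, 2)

Row-insert the values π_1, π_2, … into P one at a time, bumping the leftmost entry strictly greater than the inserted value down to the next row. The recording tableau Q records, in position (i, j), the step at which that cell was added to P.
  Insert 3 (step 1): P = [3];  Q = [1]
  Insert 7 (step 2): P = [3, 7];  Q = [1, 2]
  Insert 2 (step 3): P = [2, 7] / [3];  Q = [1, 2] / [3]
  Insert 1 (step 4): P = [1, 7] / [2] / [3];  Q = [1, 2] / [3] / [4]
  Insert 6 (step 5): P = [1, 6] / [2, 7] / [3];  Q = [1, 2] / [3, 5] / [4]
  Insert 4 (step 6): P = [1, 4] / [2, 6] / [3, 7];  Q = [1, 2] / [3, 5] / [4, 6]
  Insert 5 (step 7): P = [1, 4, 5] / [2, 6] / [3, 7];  Q = [1, 2, 7] / [3, 5] / [4, 6]
Final shape: (3, 2, 2).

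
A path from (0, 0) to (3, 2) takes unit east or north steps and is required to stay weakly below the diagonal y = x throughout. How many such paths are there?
Number of paths = 5

By the reflection principle (André's argument), the number of monotone paths to (3, 2) with n ≤ m that never go above y = x is C(5, 3) − C(5, 4) = 10 − 5 = 5.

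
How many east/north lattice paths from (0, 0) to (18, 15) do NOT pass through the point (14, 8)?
Number of paths = 931634220

Total paths from (0, 0) to (18, 15): C(33, 18) = 1037158320. Paths through (14, 8): (paths (0, 0) → (14, 8)) × (paths (14, 8) → (18, 15)) = C(22, 14) · C(11, 4) = 319770 · 330 = 105524100. Avoidance count = 1037158320 − 105524100 = 931634220.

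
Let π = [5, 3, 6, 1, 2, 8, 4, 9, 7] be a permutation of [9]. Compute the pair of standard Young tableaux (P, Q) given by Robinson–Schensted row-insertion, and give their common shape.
P = [1, 2, 4, 7] / [3, 6, 8, 9] / [5];  Q = [1, 3, 6, 8] / [2, 5, 7, 9] / [4];  common shape = (4, 4, 1)

Row-insert the values π_1, π_2, … into P one at a time, bumping the leftmost entry strictly greater than the inserted value down to the next row. The recording tableau Q records, in position (i, j), the step at which that cell was added to P.
  Insert 5 (step 1): P = [5];  Q = [1]
  Insert 3 (step 2): P = [3] / [5];  Q = [1] / [2]
  Insert 6 (step 3): P = [3, 6] / [5];  Q = [1, 3] / [2]
  Insert 1 (step 4): P = [1, 6] / [3] / [5];  Q = [1, 3] / [2] / [4]
  Insert 2 (step 5): P = [1, 2] / [3, 6] / [5];  Q = [1, 3] / [2, 5] / [4]
  Insert 8 (step 6): P = [1, 2, 8] / [3, 6] / [5];  Q = [1, 3, 6] / [2, 5] / [4]
  Insert 4 (step 7): P = [1, 2, 4] / [3, 6, 8] / [5];  Q = [1, 3, 6] / [2, 5, 7] / [4]
  Insert 9 (step 8): P = [1, 2, 4, 9] / [3, 6, 8] / [5];  Q = [1, 3, 6, 8] / [2, 5, 7] / [4]
  Insert 7 (step 9): P = [1, 2, 4, 7] / [3, 6, 8, 9] / [5];  Q = [1, 3, 6, 8] / [2, 5, 7, 9] / [4]
Final shape: (4, 4, 1).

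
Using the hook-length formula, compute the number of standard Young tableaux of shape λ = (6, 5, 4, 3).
# SYT of shape (6, 5, 4, 3) = 3734016

Hook-length formula: f^λ = n! / Π hook(c), product over all cells c of the Young diagram. For λ = (6, 5, 4, 3), n = 18 boxes. Hook lengths by row (left-to-right, top-to-bottom): [9, 8, 7, 5, 3, 1]; [7, 6, 5, 3, 1]; [5, 4, 3, 1]; [3, 2, 1]. Product of hooks = 1714608000. So f^λ = 18! / 1714608000 = 6402373705728000 / 1714608000 = 3734016.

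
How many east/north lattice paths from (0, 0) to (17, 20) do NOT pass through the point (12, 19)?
Number of paths = 15058645560

Total paths from (0, 0) to (17, 20): C(37, 17) = 15905368710. Paths through (12, 19): (paths (0, 0) → (12, 19)) × (paths (12, 19) → (17, 20)) = C(31, 12) · C(6, 5) = 141120525 · 6 = 846723150. Avoidance count = 15905368710 − 846723150 = 15058645560.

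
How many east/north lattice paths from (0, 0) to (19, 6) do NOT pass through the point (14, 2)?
Number of paths = 161980

Total paths from (0, 0) to (19, 6): C(25, 19) = 177100. Paths through (14, 2): (paths (0, 0) → (14, 2)) × (paths (14, 2) → (19, 6)) = C(16, 14) · C(9, 5) = 120 · 126 = 15120. Avoidance count = 177100 − 15120 = 161980.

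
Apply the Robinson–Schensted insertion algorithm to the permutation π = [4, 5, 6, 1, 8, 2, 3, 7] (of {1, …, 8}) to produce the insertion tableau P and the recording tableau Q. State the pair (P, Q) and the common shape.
P = [1, 2, 3, 7] / [4, 5, 6, 8];  Q = [1, 2, 3, 5] / [4, 6, 7, 8];  common shape = (4, 4)

Row-insert the values π_1, π_2, … into P one at a time, bumping the leftmost entry strictly greater than the inserted value down to the next row. The recording tableau Q records, in position (i, j), the step at which that cell was added to P.
  Insert 4 (step 1): P = [4];  Q = [1]
  Insert 5 (step 2): P = [4, 5];  Q = [1, 2]
  Insert 6 (step 3): P = [4, 5, 6];  Q = [1, 2, 3]
  Insert 1 (step 4): P = [1, 5, 6] / [4];  Q = [1, 2, 3] / [4]
  Insert 8 (step 5): P = [1, 5, 6, 8] / [4];  Q = [1, 2, 3, 5] / [4]
  Insert 2 (step 6): P = [1, 2, 6, 8] / [4, 5];  Q = [1, 2, 3, 5] / [4, 6]
  Insert 3 (step 7): P = [1, 2, 3, 8] / [4, 5, 6];  Q = [1, 2, 3, 5] / [4, 6, 7]
  Insert 7 (step 8): P = [1, 2, 3, 7] / [4, 5, 6, 8];  Q = [1, 2, 3, 5] / [4, 6, 7, 8]
Final shape: (4, 4).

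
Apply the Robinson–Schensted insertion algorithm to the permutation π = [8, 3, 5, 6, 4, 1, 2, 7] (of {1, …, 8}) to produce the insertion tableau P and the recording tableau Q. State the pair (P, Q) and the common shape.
P = [1, 2, 6, 7] / [3, 4] / [5] / [8];  Q = [1, 3, 4, 8] / [2, 7] / [5] / [6];  common shape = (4, 2, 1, 1)

Row-insert the values π_1, π_2, … into P one at a time, bumping the leftmost entry strictly greater than the inserted value down to the next row. The recording tableau Q records, in position (i, j), the step at which that cell was added to P.
  Insert 8 (step 1): P = [8];  Q = [1]
  Insert 3 (step 2): P = [3] / [8];  Q = [1] / [2]
  Insert 5 (step 3): P = [3, 5] / [8];  Q = [1, 3] / [2]
  Insert 6 (step 4): P = [3, 5, 6] / [8];  Q = [1, 3, 4] / [2]
  Insert 4 (step 5): P = [3, 4, 6] / [5] / [8];  Q = [1, 3, 4] / [2] / [5]
  Insert 1 (step 6): P = [1, 4, 6] / [3] / [5] / [8];  Q = [1, 3, 4] / [2] / [5] / [6]
  Insert 2 (step 7): P = [1, 2, 6] / [3, 4] / [5] / [8];  Q = [1, 3, 4] / [2, 7] / [5] / [6]
  Insert 7 (step 8): P = [1, 2, 6, 7] / [3, 4] / [5] / [8];  Q = [1, 3, 4, 8] / [2, 7] / [5] / [6]
Final shape: (4, 2, 1, 1).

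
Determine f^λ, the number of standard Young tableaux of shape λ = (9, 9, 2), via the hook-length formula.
# SYT of shape (9, 9, 2) = 604656

Hook-length formula: f^λ = n! / Π hook(c), product over all cells c of the Young diagram. For λ = (9, 9, 2), n = 20 boxes. Hook lengths by row (left-to-right, top-to-bottom): [11, 10, 8, 7, 6, 5, 4, 3, 2]; [10, 9, 7, 6, 5, 4, 3, 2, 1]; [2, 1]. Product of hooks = 4023613440000. So f^λ = 20! / 4023613440000 = 2432902008176640000 / 4023613440000 = 604656.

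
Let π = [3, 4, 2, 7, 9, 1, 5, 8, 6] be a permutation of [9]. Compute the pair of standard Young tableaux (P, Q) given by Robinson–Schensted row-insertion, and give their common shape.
P = [1, 4, 5, 6] / [2, 7, 8] / [3, 9];  Q = [1, 2, 4, 5] / [3, 7, 8] / [6, 9];  common shape = (4, 3, 2)

Row-insert the values π_1, π_2, … into P one at a time, bumping the leftmost entry strictly greater than the inserted value down to the next row. The recording tableau Q records, in position (i, j), the step at which that cell was added to P.
  Insert 3 (step 1): P = [3];  Q = [1]
  Insert 4 (step 2): P = [3, 4];  Q = [1, 2]
  Insert 2 (step 3): P = [2, 4] / [3];  Q = [1, 2] / [3]
  Insert 7 (step 4): P = [2, 4, 7] / [3];  Q = [1, 2, 4] / [3]
  Insert 9 (step 5): P = [2, 4, 7, 9] / [3];  Q = [1, 2, 4, 5] / [3]
  Insert 1 (step 6): P = [1, 4, 7, 9] / [2] / [3];  Q = [1, 2, 4, 5] / [3] / [6]
  Insert 5 (step 7): P = [1, 4, 5, 9] / [2, 7] / [3];  Q = [1, 2, 4, 5] / [3, 7] / [6]
  Insert 8 (step 8): P = [1, 4, 5, 8] / [2, 7, 9] / [3];  Q = [1, 2, 4, 5] / [3, 7, 8] / [6]
  Insert 6 (step 9): P = [1, 4, 5, 6] / [2, 7, 8] / [3, 9];  Q = [1, 2, 4, 5] / [3, 7, 8] / [6, 9]
Final shape: (4, 3, 2).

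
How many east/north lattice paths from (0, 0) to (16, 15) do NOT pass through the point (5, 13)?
Number of paths = 299871891

Total paths from (0, 0) to (16, 15): C(31, 16) = 300540195. Paths through (5, 13): (paths (0, 0) → (5, 13)) × (paths (5, 13) → (16, 15)) = C(18, 5) · C(13, 11) = 8568 · 78 = 668304. Avoidance count = 300540195 − 668304 = 299871891.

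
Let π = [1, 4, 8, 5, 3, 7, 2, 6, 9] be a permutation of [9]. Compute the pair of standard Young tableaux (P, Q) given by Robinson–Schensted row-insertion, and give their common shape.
P = [1, 2, 5, 6, 9] / [3, 7] / [4] / [8];  Q = [1, 2, 3, 6, 9] / [4, 8] / [5] / [7];  common shape = (5, 2, 1, 1)

Row-insert the values π_1, π_2, … into P one at a time, bumping the leftmost entry strictly greater than the inserted value down to the next row. The recording tableau Q records, in position (i, j), the step at which that cell was added to P.
  Insert 1 (step 1): P = [1];  Q = [1]
  Insert 4 (step 2): P = [1, 4];  Q = [1, 2]
  Insert 8 (step 3): P = [1, 4, 8];  Q = [1, 2, 3]
  Insert 5 (step 4): P = [1, 4, 5] / [8];  Q = [1, 2, 3] / [4]
  Insert 3 (step 5): P = [1, 3, 5] / [4] / [8];  Q = [1, 2, 3] / [4] / [5]
  Insert 7 (step 6): P = [1, 3, 5, 7] / [4] / [8];  Q = [1, 2, 3, 6] / [4] / [5]
  Insert 2 (step 7): P = [1, 2, 5, 7] / [3] / [4] / [8];  Q = [1, 2, 3, 6] / [4] / [5] / [7]
  Insert 6 (step 8): P = [1, 2, 5, 6] / [3, 7] / [4] / [8];  Q = [1, 2, 3, 6] / [4, 8] / [5] / [7]
  Insert 9 (step 9): P = [1, 2, 5, 6, 9] / [3, 7] / [4] / [8];  Q = [1, 2, 3, 6, 9] / [4, 8] / [5] / [7]
Final shape: (5, 2, 1, 1).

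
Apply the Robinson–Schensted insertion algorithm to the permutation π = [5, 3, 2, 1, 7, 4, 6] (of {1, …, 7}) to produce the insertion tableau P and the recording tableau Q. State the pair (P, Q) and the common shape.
P = [1, 4, 6] / [2, 7] / [3] / [5];  Q = [1, 5, 7] / [2, 6] / [3] / [4];  common shape = (3, 2, 1, 1)

Row-insert the values π_1, π_2, … into P one at a time, bumping the leftmost entry strictly greater than the inserted value down to the next row. The recording tableau Q records, in position (i, j), the step at which that cell was added to P.
  Insert 5 (step 1): P = [5];  Q = [1]
  Insert 3 (step 2): P = [3] / [5];  Q = [1] / [2]
  Insert 2 (step 3): P = [2] / [3] / [5];  Q = [1] / [2] / [3]
  Insert 1 (step 4): P = [1] / [2] / [3] / [5];  Q = [1] / [2] / [3] / [4]
  Insert 7 (step 5): P = [1, 7] / [2] / [3] / [5];  Q = [1, 5] / [2] / [3] / [4]
  Insert 4 (step 6): P = [1, 4] / [2, 7] / [3] / [5];  Q = [1, 5] / [2, 6] / [3] / [4]
  Insert 6 (step 7): P = [1, 4, 6] / [2, 7] / [3] / [5];  Q = [1, 5, 7] / [2, 6] / [3] / [4]
Final shape: (3, 2, 1, 1).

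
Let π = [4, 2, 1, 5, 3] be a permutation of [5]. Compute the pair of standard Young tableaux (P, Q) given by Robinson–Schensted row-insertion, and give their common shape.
P = [1, 3] / [2, 5] / [4];  Q = [1, 4] / [2, 5] / [3];  common shape = (2, 2, 1)

Row-insert the values π_1, π_2, … into P one at a time, bumping the leftmost entry strictly greater than the inserted value down to the next row. The recording tableau Q records, in position (i, j), the step at which that cell was added to P.
  Insert 4 (step 1): P = [4];  Q = [1]
  Insert 2 (step 2): P = [2] / [4];  Q = [1] / [2]
  Insert 1 (step 3): P = [1] / [2] / [4];  Q = [1] / [2] / [3]
  Insert 5 (step 4): P = [1, 5] / [2] / [4];  Q = [1, 4] / [2] / [3]
  Insert 3 (step 5): P = [1, 3] / [2, 5] / [4];  Q = [1, 4] / [2, 5] / [3]
Final shape: (2, 2, 1).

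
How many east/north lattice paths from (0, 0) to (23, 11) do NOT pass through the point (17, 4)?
Number of paths = 275827500

Total paths from (0, 0) to (23, 11): C(34, 23) = 286097760. Paths through (17, 4): (paths (0, 0) → (17, 4)) × (paths (17, 4) → (23, 11)) = C(21, 17) · C(13, 6) = 5985 · 1716 = 10270260. Avoidance count = 286097760 − 10270260 = 275827500.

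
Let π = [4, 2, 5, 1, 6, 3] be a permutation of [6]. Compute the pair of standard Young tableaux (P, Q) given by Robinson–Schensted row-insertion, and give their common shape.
P = [1, 3, 6] / [2, 5] / [4];  Q = [1, 3, 5] / [2, 6] / [4];  common shape = (3, 2, 1)

Row-insert the values π_1, π_2, … into P one at a time, bumping the leftmost entry strictly greater than the inserted value down to the next row. The recording tableau Q records, in position (i, j), the step at which that cell was added to P.
  Insert 4 (step 1): P = [4];  Q = [1]
  Insert 2 (step 2): P = [2] / [4];  Q = [1] / [2]
  Insert 5 (step 3): P = [2, 5] / [4];  Q = [1, 3] / [2]
  Insert 1 (step 4): P = [1, 5] / [2] / [4];  Q = [1, 3] / [2] / [4]
  Insert 6 (step 5): P = [1, 5, 6] / [2] / [4];  Q = [1, 3, 5] / [2] / [4]
  Insert 3 (step 6): P = [1, 3, 6] / [2, 5] / [4];  Q = [1, 3, 5] / [2, 6] / [4]
Final shape: (3, 2, 1).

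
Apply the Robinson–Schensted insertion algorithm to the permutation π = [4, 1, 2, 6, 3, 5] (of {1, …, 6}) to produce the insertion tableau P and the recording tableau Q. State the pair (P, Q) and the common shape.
P = [1, 2, 3, 5] / [4, 6];  Q = [1, 3, 4, 6] / [2, 5];  common shape = (4, 2)

Row-insert the values π_1, π_2, … into P one at a time, bumping the leftmost entry strictly greater than the inserted value down to the next row. The recording tableau Q records, in position (i, j), the step at which that cell was added to P.
  Insert 4 (step 1): P = [4];  Q = [1]
  Insert 1 (step 2): P = [1] / [4];  Q = [1] / [2]
  Insert 2 (step 3): P = [1, 2] / [4];  Q = [1, 3] / [2]
  Insert 6 (step 4): P = [1, 2, 6] / [4];  Q = [1, 3, 4] / [2]
  Insert 3 (step 5): P = [1, 2, 3] / [4, 6];  Q = [1, 3, 4] / [2, 5]
  Insert 5 (step 6): P = [1, 2, 3, 5] / [4, 6];  Q = [1, 3, 4, 6] / [2, 5]
Final shape: (4, 2).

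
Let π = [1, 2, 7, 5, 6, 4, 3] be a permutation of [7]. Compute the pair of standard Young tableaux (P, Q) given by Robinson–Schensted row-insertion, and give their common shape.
P = [1, 2, 3, 6] / [4] / [5] / [7];  Q = [1, 2, 3, 5] / [4] / [6] / [7];  common shape = (4, 1, 1, 1)

Row-insert the values π_1, π_2, … into P one at a time, bumping the leftmost entry strictly greater than the inserted value down to the next row. The recording tableau Q records, in position (i, j), the step at which that cell was added to P.
  Insert 1 (step 1): P = [1];  Q = [1]
  Insert 2 (step 2): P = [1, 2];  Q = [1, 2]
  Insert 7 (step 3): P = [1, 2, 7];  Q = [1, 2, 3]
  Insert 5 (step 4): P = [1, 2, 5] / [7];  Q = [1, 2, 3] / [4]
  Insert 6 (step 5): P = [1, 2, 5, 6] / [7];  Q = [1, 2, 3, 5] / [4]
  Insert 4 (step 6): P = [1, 2, 4, 6] / [5] / [7];  Q = [1, 2, 3, 5] / [4] / [6]
  Insert 3 (step 7): P = [1, 2, 3, 6] / [4] / [5] / [7];  Q = [1, 2, 3, 5] / [4] / [6] / [7]
Final shape: (4, 1, 1, 1).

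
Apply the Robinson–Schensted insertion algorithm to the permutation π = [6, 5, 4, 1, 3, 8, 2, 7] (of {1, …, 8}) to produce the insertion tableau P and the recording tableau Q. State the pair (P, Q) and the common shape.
P = [1, 2, 7] / [3, 8] / [4] / [5] / [6];  Q = [1, 5, 6] / [2, 8] / [3] / [4] / [7];  common shape = (3, 2, 1, 1, 1)

Row-insert the values π_1, π_2, … into P one at a time, bumping the leftmost entry strictly greater than the inserted value down to the next row. The recording tableau Q records, in position (i, j), the step at which that cell was added to P.
  Insert 6 (step 1): P = [6];  Q = [1]
  Insert 5 (step 2): P = [5] / [6];  Q = [1] / [2]
  Insert 4 (step 3): P = [4] / [5] / [6];  Q = [1] / [2] / [3]
  Insert 1 (step 4): P = [1] / [4] / [5] / [6];  Q = [1] / [2] / [3] / [4]
  Insert 3 (step 5): P = [1, 3] / [4] / [5] / [6];  Q = [1, 5] / [2] / [3] / [4]
  Insert 8 (step 6): P = [1, 3, 8] / [4] / [5] / [6];  Q = [1, 5, 6] / [2] / [3] / [4]
  Insert 2 (step 7): P = [1, 2, 8] / [3] / [4] / [5] / [6];  Q = [1, 5, 6] / [2] / [3] / [4] / [7]
  Insert 7 (step 8): P = [1, 2, 7] / [3, 8] / [4] / [5] / [6];  Q = [1, 5, 6] / [2, 8] / [3] / [4] / [7]
Final shape: (3, 2, 1, 1, 1).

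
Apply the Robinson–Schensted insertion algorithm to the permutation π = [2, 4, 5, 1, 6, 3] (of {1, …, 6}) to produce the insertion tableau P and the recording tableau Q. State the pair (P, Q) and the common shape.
P = [1, 3, 5, 6] / [2, 4];  Q = [1, 2, 3, 5] / [4, 6];  common shape = (4, 2)

Row-insert the values π_1, π_2, … into P one at a time, bumping the leftmost entry strictly greater than the inserted value down to the next row. The recording tableau Q records, in position (i, j), the step at which that cell was added to P.
  Insert 2 (step 1): P = [2];  Q = [1]
  Insert 4 (step 2): P = [2, 4];  Q = [1, 2]
  Insert 5 (step 3): P = [2, 4, 5];  Q = [1, 2, 3]
  Insert 1 (step 4): P = [1, 4, 5] / [2];  Q = [1, 2, 3] / [4]
  Insert 6 (step 5): P = [1, 4, 5, 6] / [2];  Q = [1, 2, 3, 5] / [4]
  Insert 3 (step 6): P = [1, 3, 5, 6] / [2, 4];  Q = [1, 2, 3, 5] / [4, 6]
Final shape: (4, 2).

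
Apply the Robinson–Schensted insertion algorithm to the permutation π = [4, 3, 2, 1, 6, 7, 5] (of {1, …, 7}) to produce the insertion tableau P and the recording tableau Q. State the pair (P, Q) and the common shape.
P = [1, 5, 7] / [2, 6] / [3] / [4];  Q = [1, 5, 6] / [2, 7] / [3] / [4];  common shape = (3, 2, 1, 1)

Row-insert the values π_1, π_2, … into P one at a time, bumping the leftmost entry strictly greater than the inserted value down to the next row. The recording tableau Q records, in position (i, j), the step at which that cell was added to P.
  Insert 4 (step 1): P = [4];  Q = [1]
  Insert 3 (step 2): P = [3] / [4];  Q = [1] / [2]
  Insert 2 (step 3): P = [2] / [3] / [4];  Q = [1] / [2] / [3]
  Insert 1 (step 4): P = [1] / [2] / [3] / [4];  Q = [1] / [2] / [3] / [4]
  Insert 6 (step 5): P = [1, 6] / [2] / [3] / [4];  Q = [1, 5] / [2] / [3] / [4]
  Insert 7 (step 6): P = [1, 6, 7] / [2] / [3] / [4];  Q = [1, 5, 6] / [2] / [3] / [4]
  Insert 5 (step 7): P = [1, 5, 7] / [2, 6] / [3] / [4];  Q = [1, 5, 6] / [2, 7] / [3] / [4]
Final shape: (3, 2, 1, 1).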